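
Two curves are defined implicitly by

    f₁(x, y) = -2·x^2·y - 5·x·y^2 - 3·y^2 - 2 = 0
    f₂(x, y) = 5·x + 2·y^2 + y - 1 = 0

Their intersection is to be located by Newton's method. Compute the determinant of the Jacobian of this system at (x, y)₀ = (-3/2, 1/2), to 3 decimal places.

J = [[-4·x·y - 5·y^2, -2·x^2 - 10·x·y - 6·y], [5, 4·y + 1]].
At the point, J = [[1.750, 0.000], [5.000, 3.000]].
det J = 5.250.

5.250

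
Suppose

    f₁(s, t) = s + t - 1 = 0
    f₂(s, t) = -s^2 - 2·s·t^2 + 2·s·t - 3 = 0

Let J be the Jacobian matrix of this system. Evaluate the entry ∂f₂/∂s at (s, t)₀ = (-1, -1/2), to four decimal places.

0.5000

∂f₂/∂s = -2·s - 2·t^2 + 2·t.
At (-1, -1/2) this is 0.5000.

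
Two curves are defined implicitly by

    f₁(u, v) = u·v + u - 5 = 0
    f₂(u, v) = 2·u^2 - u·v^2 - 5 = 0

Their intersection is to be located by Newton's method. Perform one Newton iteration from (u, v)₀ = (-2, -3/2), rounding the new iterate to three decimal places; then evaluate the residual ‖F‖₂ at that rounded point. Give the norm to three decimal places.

10.371

At (-2, -3/2): F = (-4.000, 7.500).
Jacobian J = [[v + 1, u], [4·u - v^2, -2·u·v]].
At the point, J = [[-0.500, -2.000], [-10.250, -6.000]] (det J = -17.500).
Solving J·Δ = −F gives Δ = (2.229, -2.557).
Then the next iterate is (u, v)₁ = (0.229, -4.057).
Re-evaluating at (0.229, -4.057): F = (-5.70005, -8.66429), so ‖F‖₂ = 10.371.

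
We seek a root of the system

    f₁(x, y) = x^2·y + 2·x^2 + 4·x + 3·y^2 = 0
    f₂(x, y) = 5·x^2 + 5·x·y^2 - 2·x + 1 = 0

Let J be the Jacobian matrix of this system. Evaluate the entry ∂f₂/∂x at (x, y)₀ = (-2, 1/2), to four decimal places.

∂f₂/∂x = 10·x + 5·y^2 - 2.
At (-2, 1/2) this is -20.7500.

-20.7500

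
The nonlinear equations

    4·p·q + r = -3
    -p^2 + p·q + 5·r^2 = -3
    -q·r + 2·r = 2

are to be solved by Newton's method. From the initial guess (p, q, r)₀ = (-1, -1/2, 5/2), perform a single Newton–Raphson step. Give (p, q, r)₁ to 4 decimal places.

At (-1, -1/2, 5/2): F = (7.5000, 33.7500, 4.2500).
Jacobian J = [[4·q, 4·p, 1], [-2·p + q, p, 10·r], [0, -r, -q + 2]].
At the point, J = [[-2.0000, -4.0000, 1.0000], [1.5000, -1.0000, 25.0000], [0.0000, -2.5000, 2.5000]] (det J = -108.7500).
Solving J·Δ = −F gives Δ = (2.5966, 0.2023, -1.4977).
Then the next iterate is (p, q, r)₁ = (1.5966, -0.2977, 1.0023).

(1.5966, -0.2977, 1.0023)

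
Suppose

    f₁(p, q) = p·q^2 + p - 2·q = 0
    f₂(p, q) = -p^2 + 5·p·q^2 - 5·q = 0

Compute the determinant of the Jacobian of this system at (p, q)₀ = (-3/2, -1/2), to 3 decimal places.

J = [[q^2 + 1, 2·p·q - 2], [-2·p + 5·q^2, 10·p·q - 5]].
At the point, J = [[1.250, -0.500], [4.250, 2.500]].
det J = 5.250.

5.250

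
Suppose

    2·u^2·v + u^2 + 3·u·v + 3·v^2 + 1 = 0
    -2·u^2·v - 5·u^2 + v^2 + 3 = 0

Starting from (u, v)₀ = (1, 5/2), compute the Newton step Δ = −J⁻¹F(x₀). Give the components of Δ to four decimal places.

At (1, 5/2): F = (33.2500, -0.7500).
Jacobian J = [[4·u·v + 2·u + 3·v, 2·u^2 + 3·u + 6·v], [-4·u·v - 10·u, -2·u^2 + 2·v]].
At the point, J = [[19.5000, 20.0000], [-20.0000, 3.0000]] (det J = 458.5000).
Solving J·Δ = −F gives Δ = (-0.2503, -1.4185).

(-0.2503, -1.4185)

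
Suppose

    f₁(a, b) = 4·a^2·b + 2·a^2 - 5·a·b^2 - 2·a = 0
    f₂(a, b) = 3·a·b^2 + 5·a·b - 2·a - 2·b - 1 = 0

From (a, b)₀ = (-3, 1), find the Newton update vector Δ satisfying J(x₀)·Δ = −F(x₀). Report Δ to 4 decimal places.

At (-3, 1): F = (75.0000, -21.0000).
Jacobian J = [[8·a·b + 4·a - 5·b^2 - 2, 4·a^2 - 10·a·b], [3·b^2 + 5·b - 2, 6·a·b + 5·a - 2]].
At the point, J = [[-43.0000, 66.0000], [6.0000, -35.0000]] (det J = 1109.0000).
Solving J·Δ = −F gives Δ = (1.1172, -0.4085).

(1.1172, -0.4085)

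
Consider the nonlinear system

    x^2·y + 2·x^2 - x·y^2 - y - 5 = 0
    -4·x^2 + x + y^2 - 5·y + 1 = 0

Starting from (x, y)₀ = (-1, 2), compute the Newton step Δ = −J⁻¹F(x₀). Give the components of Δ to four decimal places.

(1.6250, 4.6250)

At (-1, 2): F = (1.0000, -10.0000).
Jacobian J = [[2·x·y + 4·x - y^2, x^2 - 2·x·y - 1], [-8·x + 1, 2·y - 5]].
At the point, J = [[-12.0000, 4.0000], [9.0000, -1.0000]] (det J = -24.0000).
Solving J·Δ = −F gives Δ = (1.6250, 4.6250).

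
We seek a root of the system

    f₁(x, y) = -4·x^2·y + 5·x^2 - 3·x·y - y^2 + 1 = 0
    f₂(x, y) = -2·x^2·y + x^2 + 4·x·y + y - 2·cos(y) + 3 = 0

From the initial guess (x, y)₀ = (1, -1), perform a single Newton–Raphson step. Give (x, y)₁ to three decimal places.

(0.591, -0.318)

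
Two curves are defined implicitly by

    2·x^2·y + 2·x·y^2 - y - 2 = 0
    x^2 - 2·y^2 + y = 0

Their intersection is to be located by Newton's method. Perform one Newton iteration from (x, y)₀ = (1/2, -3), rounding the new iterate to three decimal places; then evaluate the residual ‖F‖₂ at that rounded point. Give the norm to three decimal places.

At (1/2, -3): F = (8.500, -20.750).
Jacobian J = [[4·x·y + 2·y^2, 2·x^2 + 4·x·y - 1], [2·x, -4·y + 1]].
At the point, J = [[12.000, -6.500], [1.000, 13.000]] (det J = 162.500).
Solving J·Δ = −F gives Δ = (0.150, 1.585).
Then the next iterate is (x, y)₁ = (0.650, -1.415).
Re-evaluating at (0.650, -1.415): F = (0.82222, -4.99695), so ‖F‖₂ = 5.064.

5.064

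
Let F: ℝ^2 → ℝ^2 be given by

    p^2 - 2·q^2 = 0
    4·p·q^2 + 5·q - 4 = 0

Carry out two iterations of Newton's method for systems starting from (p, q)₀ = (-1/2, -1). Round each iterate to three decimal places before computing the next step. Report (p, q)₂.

(-0.974, 1.310)

At (-1/2, -1): F = (-1.750, -11.000).
Jacobian J = [[2·p, -4·q], [4·q^2, 8·p·q + 5]].
At the point, J = [[-1.000, 4.000], [4.000, 9.000]] (det J = -25.000).
Solving J·Δ = −F gives Δ = (1.130, 0.720).
Then the next iterate is (p, q)₁ = (0.630, -0.280).
Round to (0.630, -0.280) and repeat: F = (0.24010, -5.20243), J = [[1.260, 1.120], [0.31360, 3.58880]].
Δ = (-1.604, 1.590), so (p, q)₂ = (-0.974, 1.310).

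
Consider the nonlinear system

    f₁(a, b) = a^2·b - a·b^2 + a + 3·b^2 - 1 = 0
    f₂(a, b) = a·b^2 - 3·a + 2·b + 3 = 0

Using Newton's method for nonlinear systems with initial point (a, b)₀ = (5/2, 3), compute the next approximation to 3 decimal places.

(-0.630, 2.693)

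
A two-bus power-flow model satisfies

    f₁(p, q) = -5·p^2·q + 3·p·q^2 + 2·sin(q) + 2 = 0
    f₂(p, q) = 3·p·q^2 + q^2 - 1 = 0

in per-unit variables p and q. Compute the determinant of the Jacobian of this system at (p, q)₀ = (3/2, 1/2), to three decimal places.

J = [[-10·p·q + 3·q^2, -5·p^2 + 6·p·q + 2·cos(q)], [3·q^2, 6·p·q + 2·q]].
At the point, J = [[-6.750, -4.99483], [0.750, 5.500]].
det J = -33.379.

-33.379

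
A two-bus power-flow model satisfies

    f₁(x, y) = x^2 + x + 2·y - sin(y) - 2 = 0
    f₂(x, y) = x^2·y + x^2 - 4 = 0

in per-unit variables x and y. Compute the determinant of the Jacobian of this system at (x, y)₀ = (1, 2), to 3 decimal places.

-11.497

J = [[2·x + 1, -cos(y) + 2], [2·x·y + 2·x, x^2]].
At the point, J = [[3.000, 2.41615], [6.000, 1.000]].
det J = -11.497.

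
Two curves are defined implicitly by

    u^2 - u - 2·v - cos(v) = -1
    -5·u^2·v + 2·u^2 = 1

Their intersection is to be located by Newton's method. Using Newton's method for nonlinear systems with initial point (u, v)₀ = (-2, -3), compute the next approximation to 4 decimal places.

(-4.9903, 10.5169)

At (-2, -3): F = (13.989992, 67.0000).
Jacobian J = [[2·u - 1, sin(v) - 2], [-10·u·v + 4·u, -5·u^2]].
At the point, J = [[-5.0000, -2.141120], [-68.0000, -20.0000]] (det J = -45.596161).
Solving J·Δ = −F gives Δ = (-2.9903, 13.5169).
Then the next iterate is (u, v)₁ = (-4.9903, 10.5169).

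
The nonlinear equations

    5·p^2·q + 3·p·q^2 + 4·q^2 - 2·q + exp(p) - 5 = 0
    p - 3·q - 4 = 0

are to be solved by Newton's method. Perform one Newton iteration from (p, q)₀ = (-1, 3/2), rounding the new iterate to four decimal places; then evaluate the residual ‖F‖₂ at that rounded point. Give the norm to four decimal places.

248.5703

At (-1, 3/2): F = (2.117879, -9.5000).
Jacobian J = [[10·p·q + 3·q^2 + exp(p), 5·p^2 + 6·p·q + 8·q - 2], [1, -3]].
At the point, J = [[-7.882121, 6.0000], [1.0000, -3.0000]] (det J = 17.646362).
Solving J·Δ = −F gives Δ = (-2.8701, -4.1234).
Then the next iterate is (p, q)₁ = (-3.8701, -2.6234).
Re-evaluating at (-3.8701, -2.6234): F = (-248.570310, 0.0001), so ‖F‖₂ = 248.5703.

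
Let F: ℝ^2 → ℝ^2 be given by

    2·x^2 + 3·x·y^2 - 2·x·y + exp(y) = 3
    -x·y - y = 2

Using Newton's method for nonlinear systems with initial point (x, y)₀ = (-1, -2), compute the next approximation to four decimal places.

(0.0000, -1.6559)

At (-1, -2): F = (-16.864665, -2.0000).
Jacobian J = [[4·x + 3·y^2 - 2·y, 6·x·y - 2·x + exp(y)], [-y, -x - 1]].
At the point, J = [[12.0000, 14.135335], [2.0000, 0.0000]] (det J = -28.270671).
Solving J·Δ = −F gives Δ = (1.0000, 0.3441).
Then the next iterate is (x, y)₁ = (0.0000, -1.6559).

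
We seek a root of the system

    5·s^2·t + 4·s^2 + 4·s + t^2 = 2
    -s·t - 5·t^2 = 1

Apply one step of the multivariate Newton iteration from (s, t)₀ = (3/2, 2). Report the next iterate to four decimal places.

(0.9958, 0.9306)

At (3/2, 2): F = (39.5000, -24.0000).
Jacobian J = [[10·s·t + 8·s + 4, 5·s^2 + 2·t], [-t, -s - 10·t]].
At the point, J = [[46.0000, 15.2500], [-2.0000, -21.5000]] (det J = -958.5000).
Solving J·Δ = −F gives Δ = (-0.5042, -1.0694).
Then the next iterate is (s, t)₁ = (0.9958, 0.9306).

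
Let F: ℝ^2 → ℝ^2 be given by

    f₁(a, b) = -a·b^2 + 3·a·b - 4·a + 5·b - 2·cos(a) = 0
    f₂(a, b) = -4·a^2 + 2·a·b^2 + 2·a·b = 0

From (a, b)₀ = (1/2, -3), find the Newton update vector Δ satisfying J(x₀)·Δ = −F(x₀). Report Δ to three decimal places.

At (1/2, -3): F = (-27.75517, 5.000).
Jacobian J = [[-b^2 + 3·b + 2·sin(a) - 4, -2·a·b + 3·a + 5], [-8·a + 2·b^2 + 2·b, 4·a·b + 2·a]].
At the point, J = [[-21.04115, 9.500], [8.000, -5.000]] (det J = 29.20574).
Solving J·Δ = −F gives Δ = (-3.125, -4.000).

(-3.125, -4.000)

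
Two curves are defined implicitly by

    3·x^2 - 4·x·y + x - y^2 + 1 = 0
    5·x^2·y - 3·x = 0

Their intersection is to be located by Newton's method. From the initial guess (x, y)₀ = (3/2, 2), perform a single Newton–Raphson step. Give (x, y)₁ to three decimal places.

(1.144, 1.254)

At (3/2, 2): F = (-6.750, 18.000).
Jacobian J = [[6·x - 4·y + 1, -4·x - 2·y], [10·x·y - 3, 5·x^2]].
At the point, J = [[2.000, -10.000], [27.000, 11.250]] (det J = 292.500).
Solving J·Δ = −F gives Δ = (-0.356, -0.746).
Then the next iterate is (x, y)₁ = (1.144, 1.254).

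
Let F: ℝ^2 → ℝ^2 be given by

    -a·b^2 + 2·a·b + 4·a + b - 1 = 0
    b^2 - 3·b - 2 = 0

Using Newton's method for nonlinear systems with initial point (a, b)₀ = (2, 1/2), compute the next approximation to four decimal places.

(1.1316, -1.1250)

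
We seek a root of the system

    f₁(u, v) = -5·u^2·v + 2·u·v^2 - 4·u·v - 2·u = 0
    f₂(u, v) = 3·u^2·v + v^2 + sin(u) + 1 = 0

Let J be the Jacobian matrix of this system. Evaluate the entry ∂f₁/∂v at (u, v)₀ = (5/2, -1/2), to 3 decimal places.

-46.250

∂f₁/∂v = -5·u^2 + 4·u·v - 4·u.
At (5/2, -1/2) this is -46.250.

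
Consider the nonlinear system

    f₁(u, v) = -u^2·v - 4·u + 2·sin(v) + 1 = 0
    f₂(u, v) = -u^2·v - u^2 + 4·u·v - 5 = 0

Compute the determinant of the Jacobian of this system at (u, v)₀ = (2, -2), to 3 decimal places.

J = [[-2·u·v - 4, -u^2 + 2·cos(v)], [-2·u·v - 2·u + 4·v, -u^2 + 4·u]].
At the point, J = [[4.000, -4.83229], [-4.000, 4.000]].
det J = -3.329.

-3.329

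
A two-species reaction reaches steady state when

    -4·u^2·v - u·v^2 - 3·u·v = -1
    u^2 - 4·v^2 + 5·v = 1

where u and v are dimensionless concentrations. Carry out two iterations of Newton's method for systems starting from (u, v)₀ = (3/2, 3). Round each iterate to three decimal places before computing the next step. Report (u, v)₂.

At (3/2, 3): F = (-53.000, -19.750).
Jacobian J = [[-8·u·v - v^2 - 3·v, -4·u^2 - 2·u·v - 3·u], [2·u, -8·v + 5]].
At the point, J = [[-54.000, -22.500], [3.000, -19.000]] (det J = 1093.500).
Solving J·Δ = −F gives Δ = (-0.515, -1.121).
Then the next iterate is (u, v)₁ = (0.985, 1.879).
Round to (0.985, 1.879) and repeat: F = (-15.32234, -4.75734), J = [[-23.97416, -10.53753], [1.970, -10.032]].
Δ = (-0.396, -0.552), so (u, v)₂ = (0.589, 1.327).

(0.589, 1.327)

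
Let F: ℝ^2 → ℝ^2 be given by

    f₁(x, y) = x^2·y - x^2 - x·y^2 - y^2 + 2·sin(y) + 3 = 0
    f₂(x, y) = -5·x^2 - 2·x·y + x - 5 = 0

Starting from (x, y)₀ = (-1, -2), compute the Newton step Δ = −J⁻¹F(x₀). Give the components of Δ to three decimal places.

(0.756, 1.833)

At (-1, -2): F = (-1.81859, -15.000).
Jacobian J = [[2·x·y - 2·x - y^2, x^2 - 2·x·y - 2·y + 2·cos(y)], [-10·x - 2·y + 1, -2·x]].
At the point, J = [[2.000, 0.16771], [15.000, 2.000]] (det J = 1.48441).
Solving J·Δ = −F gives Δ = (0.756, 1.833).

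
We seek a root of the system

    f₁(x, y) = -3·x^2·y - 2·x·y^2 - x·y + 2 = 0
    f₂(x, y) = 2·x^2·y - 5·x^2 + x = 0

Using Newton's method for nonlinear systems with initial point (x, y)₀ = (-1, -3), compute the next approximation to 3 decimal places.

At (-1, -3): F = (26.000, -12.000).
Jacobian J = [[-6·x·y - 2·y^2 - y, -3·x^2 - 4·x·y - x], [4·x·y - 10·x + 1, 2·x^2]].
At the point, J = [[-33.000, -14.000], [23.000, 2.000]] (det J = 256.000).
Solving J·Δ = −F gives Δ = (0.453, 0.789).
Then the next iterate is (x, y)₁ = (-0.547, -2.211).

(-0.547, -2.211)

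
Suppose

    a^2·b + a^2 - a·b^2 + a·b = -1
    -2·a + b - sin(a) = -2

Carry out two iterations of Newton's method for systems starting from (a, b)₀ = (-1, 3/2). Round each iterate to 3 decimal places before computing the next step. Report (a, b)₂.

(6.254, 10.558)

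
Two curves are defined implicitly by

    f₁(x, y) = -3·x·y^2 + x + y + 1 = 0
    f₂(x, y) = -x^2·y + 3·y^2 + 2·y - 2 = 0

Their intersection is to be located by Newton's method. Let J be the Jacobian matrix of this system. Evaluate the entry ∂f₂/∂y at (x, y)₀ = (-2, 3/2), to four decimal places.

7.0000

∂f₂/∂y = -x^2 + 6·y + 2.
At (-2, 3/2) this is 7.0000.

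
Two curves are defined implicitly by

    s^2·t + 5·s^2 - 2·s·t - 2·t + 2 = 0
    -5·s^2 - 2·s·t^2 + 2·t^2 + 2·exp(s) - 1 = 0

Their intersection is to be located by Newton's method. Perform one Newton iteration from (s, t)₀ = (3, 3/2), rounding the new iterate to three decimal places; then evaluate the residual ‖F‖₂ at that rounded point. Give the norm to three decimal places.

At (3, 3/2): F = (48.500, -14.82893).
Jacobian J = [[2·s·t + 10·s - 2·t, s^2 - 2·s - 2], [-10·s - 2·t^2 + 2·exp(s), -4·s·t + 4·t]].
At the point, J = [[36.000, 1.000], [5.67107, -12.000]] (det J = -437.67107).
Solving J·Δ = −F gives Δ = (-1.296, -1.848).
Then the next iterate is (s, t)₁ = (1.704, -0.348).
Re-evaluating at (1.704, -0.348): F = (17.38961, -4.69682), so ‖F‖₂ = 18.013.

18.013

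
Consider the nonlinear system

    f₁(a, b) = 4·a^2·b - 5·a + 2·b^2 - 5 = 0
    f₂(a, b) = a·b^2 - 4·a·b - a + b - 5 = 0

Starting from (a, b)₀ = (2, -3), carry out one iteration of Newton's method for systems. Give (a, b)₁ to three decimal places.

(1.216, -2.141)

At (2, -3): F = (-45.000, 32.000).
Jacobian J = [[8·a·b - 5, 4·a^2 + 4·b], [b^2 - 4·b - 1, 2·a·b - 4·a + 1]].
At the point, J = [[-53.000, 4.000], [20.000, -19.000]] (det J = 927.000).
Solving J·Δ = −F gives Δ = (-0.784, 0.859).
Then the next iterate is (a, b)₁ = (1.216, -2.141).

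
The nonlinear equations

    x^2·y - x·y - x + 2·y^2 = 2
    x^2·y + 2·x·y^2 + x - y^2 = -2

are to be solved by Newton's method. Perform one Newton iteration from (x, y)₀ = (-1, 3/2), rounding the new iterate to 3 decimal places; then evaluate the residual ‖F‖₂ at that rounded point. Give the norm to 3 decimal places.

At (-1, 3/2): F = (6.500, -4.250).
Jacobian J = [[2·x·y - y - 1, x^2 - x + 4·y], [2·x·y + 2·y^2 + 1, x^2 + 4·x·y - 2·y]].
At the point, J = [[-5.500, 8.000], [2.500, -8.000]] (det J = 24.000).
Solving J·Δ = −F gives Δ = (0.750, -0.297).
Then the next iterate is (x, y)₁ = (-0.250, 1.203).
Re-evaluating at (-0.250, 1.203): F = (1.52036, -0.34563), so ‖F‖₂ = 1.559.

1.559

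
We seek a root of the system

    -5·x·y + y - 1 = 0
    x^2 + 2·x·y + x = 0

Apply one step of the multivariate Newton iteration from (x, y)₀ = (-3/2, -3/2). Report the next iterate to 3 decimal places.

At (-3/2, -3/2): F = (-13.750, 5.250).
Jacobian J = [[-5·y, -5·x + 1], [2·x + 2·y + 1, 2·x]].
At the point, J = [[7.500, 8.500], [-5.000, -3.000]] (det J = 20.000).
Solving J·Δ = −F gives Δ = (0.169, 1.469).
Then the next iterate is (x, y)₁ = (-1.331, -0.031).

(-1.331, -0.031)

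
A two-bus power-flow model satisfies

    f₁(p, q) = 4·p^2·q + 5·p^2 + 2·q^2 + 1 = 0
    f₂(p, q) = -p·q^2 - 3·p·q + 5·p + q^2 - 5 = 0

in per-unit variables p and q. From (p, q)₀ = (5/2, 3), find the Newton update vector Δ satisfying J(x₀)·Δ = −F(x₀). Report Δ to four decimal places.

At (5/2, 3): F = (125.2500, -28.5000).
Jacobian J = [[8·p·q + 10·p, 4·p^2 + 4·q], [-q^2 - 3·q + 5, -2·p·q - 3·p + 2·q]].
At the point, J = [[85.0000, 37.0000], [-13.0000, -16.5000]] (det J = -921.5000).
Solving J·Δ = −F gives Δ = (-1.0983, -0.8619).

(-1.0983, -0.8619)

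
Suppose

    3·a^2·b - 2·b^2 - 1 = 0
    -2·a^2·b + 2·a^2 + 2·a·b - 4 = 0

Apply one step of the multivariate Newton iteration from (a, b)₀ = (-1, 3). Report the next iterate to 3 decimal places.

At (-1, 3): F = (-10.000, -14.000).
Jacobian J = [[6·a·b, 3·a^2 - 4·b], [-4·a·b + 4·a + 2·b, -2·a^2 + 2·a]].
At the point, J = [[-18.000, -9.000], [14.000, -4.000]] (det J = 198.000).
Solving J·Δ = −F gives Δ = (0.434, -1.980).
Then the next iterate is (a, b)₁ = (-0.566, 1.020).

(-0.566, 1.020)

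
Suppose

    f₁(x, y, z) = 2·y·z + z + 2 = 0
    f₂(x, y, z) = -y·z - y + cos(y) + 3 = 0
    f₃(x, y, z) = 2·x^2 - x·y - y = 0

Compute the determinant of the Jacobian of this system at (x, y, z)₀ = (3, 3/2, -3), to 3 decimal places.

52.395

J = [[0, 2·z, 2·y + 1], [0, -z - sin(y) - 1, -y], [4·x - y, -x - 1, 0]].
At the point, J = [[0.000, -6.000, 4.000], [0.000, 1.00251, -1.500], [10.500, -4.000, 0.000]].
det J = 52.395.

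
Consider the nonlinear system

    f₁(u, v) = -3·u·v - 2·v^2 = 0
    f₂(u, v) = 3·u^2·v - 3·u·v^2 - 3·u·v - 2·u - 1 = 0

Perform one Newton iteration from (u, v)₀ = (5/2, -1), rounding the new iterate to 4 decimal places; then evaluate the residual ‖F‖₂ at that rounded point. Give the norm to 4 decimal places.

11.1018

At (5/2, -1): F = (5.5000, -24.7500).
Jacobian J = [[-3·v, -3·u - 4·v], [6·u·v - 3·v^2 - 3·v - 2, 3·u^2 - 6·u·v - 3·u]].
At the point, J = [[3.0000, -3.5000], [-17.0000, 26.2500]] (det J = 19.2500).
Solving J·Δ = −F gives Δ = (-3.0000, -1.0000).
Then the next iterate is (u, v)₁ = (-0.5000, -2.0000).
Re-evaluating at (-0.5000, -2.0000): F = (-11.0000, 1.5000), so ‖F‖₂ = 11.1018.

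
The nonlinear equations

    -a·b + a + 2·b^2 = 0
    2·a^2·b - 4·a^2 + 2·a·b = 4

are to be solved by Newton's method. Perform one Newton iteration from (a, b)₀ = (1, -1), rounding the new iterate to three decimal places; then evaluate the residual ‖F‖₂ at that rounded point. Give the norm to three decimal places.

4.784

At (1, -1): F = (4.000, -12.000).
Jacobian J = [[-b + 1, -a + 4·b], [4·a·b - 8·a + 2·b, 2·a^2 + 2·a]].
At the point, J = [[2.000, -5.000], [-14.000, 4.000]] (det J = -62.000).
Solving J·Δ = −F gives Δ = (-0.710, 0.516).
Then the next iterate is (a, b)₁ = (0.290, -0.484).
Re-evaluating at (0.290, -0.484): F = (0.89887, -4.69853), so ‖F‖₂ = 4.784.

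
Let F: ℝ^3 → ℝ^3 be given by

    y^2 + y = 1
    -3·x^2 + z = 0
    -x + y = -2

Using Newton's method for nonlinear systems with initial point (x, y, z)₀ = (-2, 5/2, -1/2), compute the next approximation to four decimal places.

(3.2083, 1.2083, -50.5000)

At (-2, 5/2, -1/2): F = (7.7500, -12.5000, 6.5000).
Jacobian J = [[0, 2·y + 1, 0], [-6·x, 0, 1], [-1, 1, 0]].
At the point, J = [[0.0000, 6.0000, 0.0000], [12.0000, 0.0000, 1.0000], [-1.0000, 1.0000, 0.0000]] (det J = -6.0000).
Solving J·Δ = −F gives Δ = (5.2083, -1.2917, -50.0000).
Then the next iterate is (x, y, z)₁ = (3.2083, 1.2083, -50.5000).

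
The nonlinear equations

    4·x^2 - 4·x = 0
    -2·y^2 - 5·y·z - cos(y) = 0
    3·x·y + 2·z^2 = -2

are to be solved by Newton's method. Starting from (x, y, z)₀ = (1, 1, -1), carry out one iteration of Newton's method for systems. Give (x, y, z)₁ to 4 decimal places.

(1.0000, -2.2959, -1.7219)

At (1, 1, -1): F = (0.0000, 2.459698, 7.0000).
Jacobian J = [[8·x - 4, 0, 0], [0, -4·y - 5·z + sin(y), -5·y], [3·y, 3·x, 4·z]].
At the point, J = [[4.0000, 0.0000, 0.0000], [0.0000, 1.841471, -5.0000], [3.0000, 3.0000, -4.0000]] (det J = 30.536464).
Solving J·Δ = −F gives Δ = (0.0000, -3.2959, -0.7219).
Then the next iterate is (x, y, z)₁ = (1.0000, -2.2959, -1.7219).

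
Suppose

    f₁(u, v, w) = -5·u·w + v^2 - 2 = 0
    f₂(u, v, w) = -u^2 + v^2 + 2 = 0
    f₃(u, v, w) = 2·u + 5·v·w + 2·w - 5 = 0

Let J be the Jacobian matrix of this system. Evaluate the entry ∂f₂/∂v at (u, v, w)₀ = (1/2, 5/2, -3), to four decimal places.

5.0000

∂f₂/∂v = 2·v.
At (1/2, 5/2, -3) this is 5.0000.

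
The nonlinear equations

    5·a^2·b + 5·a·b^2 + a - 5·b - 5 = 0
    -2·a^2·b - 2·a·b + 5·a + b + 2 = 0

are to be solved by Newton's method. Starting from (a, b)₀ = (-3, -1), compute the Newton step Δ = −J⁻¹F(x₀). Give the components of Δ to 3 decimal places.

(18.109, -8.413)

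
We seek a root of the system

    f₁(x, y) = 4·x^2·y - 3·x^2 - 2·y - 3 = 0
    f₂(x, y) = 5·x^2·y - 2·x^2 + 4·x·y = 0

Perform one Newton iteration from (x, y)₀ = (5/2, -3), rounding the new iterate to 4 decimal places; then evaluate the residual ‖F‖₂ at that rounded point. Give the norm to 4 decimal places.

At (5/2, -3): F = (-90.7500, -136.2500).
Jacobian J = [[8·x·y - 6·x, 4·x^2 - 2], [10·x·y - 4·x + 4·y, 5·x^2 + 4·x]].
At the point, J = [[-75.0000, 23.0000], [-97.0000, 41.2500]] (det J = -862.7500).
Solving J·Δ = −F gives Δ = (-0.7067, 1.6413).
Then the next iterate is (x, y)₁ = (1.7933, -1.3587).
Re-evaluating at (1.7933, -1.3587): F = (-27.408283, -38.025462), so ‖F‖₂ = 46.8738.

46.8738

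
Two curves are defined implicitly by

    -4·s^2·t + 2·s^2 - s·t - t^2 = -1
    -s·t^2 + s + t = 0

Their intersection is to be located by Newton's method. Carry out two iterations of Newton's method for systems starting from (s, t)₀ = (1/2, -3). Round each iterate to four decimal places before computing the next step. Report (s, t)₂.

(0.0463, -0.7811)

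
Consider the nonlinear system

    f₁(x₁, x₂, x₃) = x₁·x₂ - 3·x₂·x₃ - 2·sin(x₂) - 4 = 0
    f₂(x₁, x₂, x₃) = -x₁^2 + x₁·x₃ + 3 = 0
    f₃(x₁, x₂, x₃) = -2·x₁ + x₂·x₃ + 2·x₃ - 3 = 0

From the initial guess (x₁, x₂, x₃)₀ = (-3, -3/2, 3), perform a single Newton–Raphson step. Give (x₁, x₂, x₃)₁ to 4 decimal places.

(-3.1593, -2.1932, -2.4779)

At (-3, -3/2, 3): F = (15.994990, -15.0000, 4.5000).
Jacobian J = [[x₂, x₁ - 3·x₃ - 2·cos(x₂), -3·x₂], [-2·x₁ + x₃, 0, x₁], [-2, x₃, x₂ + 2]].
At the point, J = [[-1.5000, -12.141474, 4.5000], [9.0000, 0.0000, -3.0000], [-2.0000, 3.0000, 0.5000]] (det J = 89.787788).
Solving J·Δ = −F gives Δ = (-0.1593, -0.6932, -5.4779).
Then the next iterate is (x₁, x₂, x₃)₁ = (-3.1593, -2.1932, -2.4779).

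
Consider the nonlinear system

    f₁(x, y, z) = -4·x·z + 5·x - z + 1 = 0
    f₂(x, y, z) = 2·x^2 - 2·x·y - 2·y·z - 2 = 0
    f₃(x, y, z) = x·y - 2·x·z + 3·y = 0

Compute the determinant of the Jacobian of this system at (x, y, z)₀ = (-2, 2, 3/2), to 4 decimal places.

-85.0000

J = [[-4·z + 5, 0, -4·x - 1], [4·x - 2·y, -2·x - 2·z, -2·y], [y - 2·z, x + 3, -2·x]].
At the point, J = [[-1.0000, 0.0000, 7.0000], [-12.0000, 1.0000, -4.0000], [-1.0000, 1.0000, 4.0000]].
det J = -85.0000.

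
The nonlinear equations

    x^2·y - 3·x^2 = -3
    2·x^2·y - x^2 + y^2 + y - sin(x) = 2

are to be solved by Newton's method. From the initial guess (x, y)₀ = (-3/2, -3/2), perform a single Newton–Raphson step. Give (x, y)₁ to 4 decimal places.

(-1.9350, 4.2768)

At (-3/2, -3/2): F = (-7.1250, -9.252505).
Jacobian J = [[2·x·y - 6·x, x^2], [4·x·y - 2·x - cos(x), 2·x^2 + 2·y + 1]].
At the point, J = [[13.5000, 2.2500], [11.929263, 2.5000]] (det J = 6.909159).
Solving J·Δ = −F gives Δ = (-0.4350, 5.7768).
Then the next iterate is (x, y)₁ = (-1.9350, 4.2768).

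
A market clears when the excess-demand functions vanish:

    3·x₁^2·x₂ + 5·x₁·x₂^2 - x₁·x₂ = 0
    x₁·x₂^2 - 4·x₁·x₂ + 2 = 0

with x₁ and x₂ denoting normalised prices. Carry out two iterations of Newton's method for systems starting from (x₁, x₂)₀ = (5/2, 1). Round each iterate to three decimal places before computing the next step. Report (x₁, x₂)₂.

(0.567, 2.307)

At (5/2, 1): F = (28.750, -5.500).
Jacobian J = [[6·x₁·x₂ + 5·x₂^2 - x₂, 3·x₁^2 + 10·x₁·x₂ - x₁], [x₂^2 - 4·x₂, 2·x₁·x₂ - 4·x₁]].
At the point, J = [[19.000, 41.250], [-3.000, -5.000]] (det J = 28.750).
Solving J·Δ = −F gives Δ = (-2.891, 0.635).
Then the next iterate is (x₁, x₂)₁ = (-0.391, 1.635).
Round to (-0.391, 1.635) and repeat: F = (-3.83699, 3.51191), J = [[7.89541, -5.54321], [-3.86678, 0.28543]].
Δ = (0.958, 0.672), so (x₁, x₂)₂ = (0.567, 2.307).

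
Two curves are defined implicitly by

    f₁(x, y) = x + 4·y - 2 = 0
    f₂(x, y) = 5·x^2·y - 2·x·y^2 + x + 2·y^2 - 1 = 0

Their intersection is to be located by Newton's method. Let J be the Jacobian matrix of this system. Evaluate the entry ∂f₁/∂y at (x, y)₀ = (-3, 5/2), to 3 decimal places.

4.000

∂f₁/∂y = 4.
At (-3, 5/2) this is 4.000.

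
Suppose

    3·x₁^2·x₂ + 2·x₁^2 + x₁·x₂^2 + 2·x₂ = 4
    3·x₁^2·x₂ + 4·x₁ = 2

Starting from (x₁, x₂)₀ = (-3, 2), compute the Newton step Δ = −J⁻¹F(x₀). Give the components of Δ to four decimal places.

At (-3, 2): F = (60.0000, 40.0000).
Jacobian J = [[6·x₁·x₂ + 4·x₁ + x₂^2, 3·x₁^2 + 2·x₁·x₂ + 2], [6·x₁·x₂ + 4, 3·x₁^2]].
At the point, J = [[-44.0000, 17.0000], [-32.0000, 27.0000]] (det J = -644.0000).
Solving J·Δ = −F gives Δ = (1.4596, 0.2484).

(1.4596, 0.2484)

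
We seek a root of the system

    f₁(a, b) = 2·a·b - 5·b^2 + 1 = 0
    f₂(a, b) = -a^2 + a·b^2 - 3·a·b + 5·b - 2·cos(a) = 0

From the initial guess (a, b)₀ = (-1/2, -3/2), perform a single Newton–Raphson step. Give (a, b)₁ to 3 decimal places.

(0.426, -0.676)

At (-1/2, -3/2): F = (-8.750, -12.88017).
Jacobian J = [[2·b, 2·a - 10·b], [-2·a + b^2 - 3·b + 2·sin(a), 2·a·b - 3·a + 5]].
At the point, J = [[-3.000, 14.000], [6.79115, 8.000]] (det J = -119.07608).
Solving J·Δ = −F gives Δ = (0.926, 0.824).
Then the next iterate is (a, b)₁ = (0.426, -0.676).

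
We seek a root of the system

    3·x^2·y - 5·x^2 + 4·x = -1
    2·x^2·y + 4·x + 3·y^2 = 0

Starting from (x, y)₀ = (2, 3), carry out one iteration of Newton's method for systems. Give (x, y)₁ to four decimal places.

At (2, 3): F = (25.0000, 59.0000).
Jacobian J = [[6·x·y - 10·x + 4, 3·x^2], [4·x·y + 4, 2·x^2 + 6·y]].
At the point, J = [[20.0000, 12.0000], [28.0000, 26.0000]] (det J = 184.0000).
Solving J·Δ = −F gives Δ = (0.3152, -2.6087).
Then the next iterate is (x, y)₁ = (2.3152, 0.3913).

(2.3152, 0.3913)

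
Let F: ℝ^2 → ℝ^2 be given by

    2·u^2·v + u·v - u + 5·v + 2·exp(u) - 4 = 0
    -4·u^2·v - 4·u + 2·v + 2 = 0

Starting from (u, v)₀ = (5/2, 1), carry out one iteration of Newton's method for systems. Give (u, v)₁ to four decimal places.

(1.6917, 0.4956)

At (5/2, 1): F = (37.864988, -31.0000).
Jacobian J = [[4·u·v + v + 2·exp(u) - 1, 2·u^2 + u + 5], [-8·u·v - 4, -4·u^2 + 2]].
At the point, J = [[34.364988, 20.0000], [-24.0000, -23.0000]] (det J = -310.394722).
Solving J·Δ = −F gives Δ = (-0.8083, -0.5044).
Then the next iterate is (u, v)₁ = (1.6917, 0.4956).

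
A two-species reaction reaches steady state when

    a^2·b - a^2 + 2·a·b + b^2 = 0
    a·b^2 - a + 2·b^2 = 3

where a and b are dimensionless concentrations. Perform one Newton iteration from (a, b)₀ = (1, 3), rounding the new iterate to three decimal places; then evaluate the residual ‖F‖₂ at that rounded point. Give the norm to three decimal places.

At (1, 3): F = (17.000, 23.000).
Jacobian J = [[2·a·b - 2·a + 2·b, a^2 + 2·a + 2·b], [b^2 - 1, 2·a·b + 4·b]].
At the point, J = [[10.000, 9.000], [8.000, 18.000]] (det J = 108.000).
Solving J·Δ = −F gives Δ = (-0.917, -0.870).
Then the next iterate is (a, b)₁ = (0.083, 2.130).
Re-evaluating at (0.083, 2.130): F = (4.89826, 6.36736), so ‖F‖₂ = 8.033.

8.033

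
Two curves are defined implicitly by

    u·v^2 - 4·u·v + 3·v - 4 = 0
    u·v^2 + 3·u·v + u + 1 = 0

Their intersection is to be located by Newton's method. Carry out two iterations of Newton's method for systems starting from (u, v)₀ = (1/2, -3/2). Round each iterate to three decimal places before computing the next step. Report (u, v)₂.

(0.700, -3.617)

At (1/2, -3/2): F = (-4.375, 0.375).
Jacobian J = [[v^2 - 4·v, 2·u·v - 4·u + 3], [v^2 + 3·v + 1, 2·u·v + 3·u]].
At the point, J = [[8.250, -0.500], [-1.250, 0.000]] (det J = -0.625).
Solving J·Δ = −F gives Δ = (0.300, -3.800).
Then the next iterate is (u, v)₁ = (0.800, -5.300).
Round to (0.800, -5.300) and repeat: F = (19.532, 11.552), J = [[49.290, -8.680], [13.190, -6.080]].
Δ = (-0.100, 1.683), so (u, v)₂ = (0.700, -3.617).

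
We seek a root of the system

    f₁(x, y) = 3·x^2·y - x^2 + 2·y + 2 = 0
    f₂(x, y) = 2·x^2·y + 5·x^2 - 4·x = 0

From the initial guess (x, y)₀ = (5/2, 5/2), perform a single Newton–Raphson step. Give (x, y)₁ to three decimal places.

(1.599, 1.616)

At (5/2, 5/2): F = (47.625, 52.500).
Jacobian J = [[6·x·y - 2·x, 3·x^2 + 2], [4·x·y + 10·x - 4, 2·x^2]].
At the point, J = [[32.500, 20.750], [46.000, 12.500]] (det J = -548.250).
Solving J·Δ = −F gives Δ = (-0.901, -0.884).
Then the next iterate is (x, y)₁ = (1.599, 1.616).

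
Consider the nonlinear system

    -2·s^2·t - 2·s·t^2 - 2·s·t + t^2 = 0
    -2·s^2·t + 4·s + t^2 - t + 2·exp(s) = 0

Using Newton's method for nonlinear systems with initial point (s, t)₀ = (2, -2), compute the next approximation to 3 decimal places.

At (2, -2): F = (12.000, 44.77811).
Jacobian J = [[-4·s·t - 2·t^2 - 2·t, -2·s^2 - 4·s·t - 2·s + 2·t], [-4·s·t + 2·exp(s) + 4, -2·s^2 + 2·t - 1]].
At the point, J = [[12.000, 0.000], [34.77811, -13.000]] (det J = -156.000).
Solving J·Δ = −F gives Δ = (-1.000, 0.769).
Then the next iterate is (s, t)₁ = (1.000, -1.231).

(1.000, -1.231)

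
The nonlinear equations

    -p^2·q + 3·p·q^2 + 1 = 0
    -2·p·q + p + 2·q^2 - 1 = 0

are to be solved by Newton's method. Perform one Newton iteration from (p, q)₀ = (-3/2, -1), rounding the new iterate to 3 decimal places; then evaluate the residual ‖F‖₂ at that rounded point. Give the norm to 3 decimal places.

At (-3/2, -1): F = (-1.250, -3.500).
Jacobian J = [[-2·p·q + 3·q^2, -p^2 + 6·p·q], [-2·q + 1, -2·p + 4·q]].
At the point, J = [[0.000, 6.750], [3.000, -1.000]] (det J = -20.250).
Solving J·Δ = −F gives Δ = (1.228, 0.185).
Then the next iterate is (p, q)₁ = (-0.272, -0.815).
Re-evaluating at (-0.272, -0.815): F = (0.51829, -0.38691), so ‖F‖₂ = 0.647.

0.647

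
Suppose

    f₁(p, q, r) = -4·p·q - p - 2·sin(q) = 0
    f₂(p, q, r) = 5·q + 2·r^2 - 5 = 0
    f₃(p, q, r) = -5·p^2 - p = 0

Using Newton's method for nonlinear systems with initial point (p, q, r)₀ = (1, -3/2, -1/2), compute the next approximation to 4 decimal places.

At (1, -3/2, -1/2): F = (6.994990, -12.0000, -6.0000).
Jacobian J = [[-4·q - 1, -4·p - 2·cos(q), 0], [0, 5, 4·r], [-10·p - 1, 0, 0]].
At the point, J = [[5.0000, -4.141474, 0.0000], [0.0000, 5.0000, -2.0000], [-11.0000, 0.0000, 0.0000]] (det J = -91.112437).
Solving J·Δ = −F gives Δ = (-0.5455, 1.0305, -3.4238).
Then the next iterate is (p, q, r)₁ = (0.4545, -0.4695, -3.9238).

(0.4545, -0.4695, -3.9238)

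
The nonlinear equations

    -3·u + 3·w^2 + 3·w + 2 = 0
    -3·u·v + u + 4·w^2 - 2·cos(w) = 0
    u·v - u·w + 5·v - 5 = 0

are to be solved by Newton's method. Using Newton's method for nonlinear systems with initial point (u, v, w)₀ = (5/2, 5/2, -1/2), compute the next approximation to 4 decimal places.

(0.4167, 1.5696, 0.2088)

At (5/2, 5/2, -1/2): F = (-6.2500, -17.005165, 15.0000).
Jacobian J = [[-3, 0, 6·w + 3], [-3·v + 1, -3·u, 8·w + 2·sin(w)], [v - w, u + 5, -u]].
At the point, J = [[-3.0000, 0.0000, 0.0000], [-6.5000, -7.5000, -4.958851], [3.0000, 7.5000, -2.5000]] (det J = -167.824149).
Solving J·Δ = −F gives Δ = (-2.0833, -0.9304, 0.7088).
Then the next iterate is (u, v, w)₁ = (0.4167, 1.5696, 0.2088).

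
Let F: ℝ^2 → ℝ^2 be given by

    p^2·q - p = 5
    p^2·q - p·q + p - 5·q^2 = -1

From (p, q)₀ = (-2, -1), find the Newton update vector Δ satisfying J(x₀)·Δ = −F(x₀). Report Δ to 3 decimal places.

At (-2, -1): F = (-7.000, -12.000).
Jacobian J = [[2·p·q - 1, p^2], [2·p·q - q + 1, p^2 - p - 10·q]].
At the point, J = [[3.000, 4.000], [6.000, 16.000]] (det J = 24.000).
Solving J·Δ = −F gives Δ = (2.667, -0.250).

(2.667, -0.250)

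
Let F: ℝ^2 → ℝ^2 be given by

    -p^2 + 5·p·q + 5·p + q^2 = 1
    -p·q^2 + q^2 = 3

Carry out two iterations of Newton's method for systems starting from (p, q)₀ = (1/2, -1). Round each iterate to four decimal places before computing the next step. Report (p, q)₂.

(9.0000, -9.5667)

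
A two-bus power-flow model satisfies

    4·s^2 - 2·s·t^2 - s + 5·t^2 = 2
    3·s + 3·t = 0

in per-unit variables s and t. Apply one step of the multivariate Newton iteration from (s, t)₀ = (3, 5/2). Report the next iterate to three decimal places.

(-0.371, 0.371)

At (3, 5/2): F = (24.750, 16.500).
Jacobian J = [[8·s - 2·t^2 - 1, -4·s·t + 10·t], [3, 3]].
At the point, J = [[10.500, -5.000], [3.000, 3.000]] (det J = 46.500).
Solving J·Δ = −F gives Δ = (-3.371, -2.129).
Then the next iterate is (s, t)₁ = (-0.371, 0.371).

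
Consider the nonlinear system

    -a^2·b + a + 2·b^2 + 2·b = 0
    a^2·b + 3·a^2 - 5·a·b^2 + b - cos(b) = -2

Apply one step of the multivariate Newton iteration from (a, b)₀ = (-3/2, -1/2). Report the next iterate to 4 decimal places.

(-0.2061, -1.1764)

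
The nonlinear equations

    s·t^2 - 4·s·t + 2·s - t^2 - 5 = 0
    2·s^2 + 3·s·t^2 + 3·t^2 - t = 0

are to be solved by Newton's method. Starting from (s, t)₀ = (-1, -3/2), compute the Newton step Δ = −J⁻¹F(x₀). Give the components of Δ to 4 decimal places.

(-0.4636, 2.2252)

At (-1, -3/2): F = (-17.5000, 3.5000).
Jacobian J = [[t^2 - 4·t + 2, 2·s·t - 4·s - 2·t], [4·s + 3·t^2, 6·s·t + 6·t - 1]].
At the point, J = [[10.2500, 10.0000], [2.7500, -1.0000]] (det J = -37.7500).
Solving J·Δ = −F gives Δ = (-0.4636, 2.2252).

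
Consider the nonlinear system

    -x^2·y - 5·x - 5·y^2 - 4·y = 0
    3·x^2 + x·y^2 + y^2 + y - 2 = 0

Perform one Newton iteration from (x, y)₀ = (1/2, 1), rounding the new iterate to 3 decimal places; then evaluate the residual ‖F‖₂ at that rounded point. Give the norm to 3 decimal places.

6.975

At (1/2, 1): F = (-11.750, 1.250).
Jacobian J = [[-2·x·y - 5, -x^2 - 10·y - 4], [6·x + y^2, 2·x·y + 2·y + 1]].
At the point, J = [[-6.000, -14.250], [4.000, 4.000]] (det J = 33.000).
Solving J·Δ = −F gives Δ = (0.884, -1.197).
Then the next iterate is (x, y)₁ = (1.384, -0.197).
Re-evaluating at (1.384, -0.197): F = (-5.94870, 3.64189), so ‖F‖₂ = 6.975.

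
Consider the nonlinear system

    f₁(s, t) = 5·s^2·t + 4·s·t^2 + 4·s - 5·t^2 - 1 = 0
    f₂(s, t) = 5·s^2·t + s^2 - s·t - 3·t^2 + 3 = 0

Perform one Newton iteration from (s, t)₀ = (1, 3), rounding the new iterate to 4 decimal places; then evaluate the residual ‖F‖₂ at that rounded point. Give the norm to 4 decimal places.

4.1199

At (1, 3): F = (9.0000, -11.0000).
Jacobian J = [[10·s·t + 4·t^2 + 4, 5·s^2 + 8·s·t - 10·t], [10·s·t + 2·s - t, 5·s^2 - s - 6·t]].
At the point, J = [[70.0000, -1.0000], [29.0000, -14.0000]] (det J = -951.0000).
Solving J·Δ = −F gives Δ = (-0.1441, -1.0841).
Then the next iterate is (s, t)₁ = (0.8559, 1.9159).
Re-evaluating at (0.8559, 1.9159): F = (3.654756, -1.901668), so ‖F‖₂ = 4.1199.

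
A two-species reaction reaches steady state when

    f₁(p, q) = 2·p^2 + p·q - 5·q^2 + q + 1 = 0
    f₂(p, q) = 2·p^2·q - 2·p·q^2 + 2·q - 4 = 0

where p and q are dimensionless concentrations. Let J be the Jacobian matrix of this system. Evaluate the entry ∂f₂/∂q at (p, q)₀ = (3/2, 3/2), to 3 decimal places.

-2.500

∂f₂/∂q = 2·p^2 - 4·p·q + 2.
At (3/2, 3/2) this is -2.500.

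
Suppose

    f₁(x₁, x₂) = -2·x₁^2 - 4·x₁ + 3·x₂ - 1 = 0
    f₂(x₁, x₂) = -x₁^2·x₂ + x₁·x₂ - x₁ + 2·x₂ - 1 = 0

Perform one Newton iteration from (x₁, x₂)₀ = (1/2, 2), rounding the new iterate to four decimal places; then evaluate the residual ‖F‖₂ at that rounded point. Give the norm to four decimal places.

0.2138

At (1/2, 2): F = (2.5000, 3.0000).
Jacobian J = [[-4·x₁ - 4, 3], [-2·x₁·x₂ + x₂ - 1, -x₁^2 + x₁ + 2]].
At the point, J = [[-6.0000, 3.0000], [-1.0000, 2.2500]] (det J = -10.5000).
Solving J·Δ = −F gives Δ = (-0.3214, -1.4762).
Then the next iterate is (x₁, x₂)₁ = (0.1786, 0.5238).
Re-evaluating at (0.1786, 0.5238): F = (-0.206796, -0.054157), so ‖F‖₂ = 0.2138.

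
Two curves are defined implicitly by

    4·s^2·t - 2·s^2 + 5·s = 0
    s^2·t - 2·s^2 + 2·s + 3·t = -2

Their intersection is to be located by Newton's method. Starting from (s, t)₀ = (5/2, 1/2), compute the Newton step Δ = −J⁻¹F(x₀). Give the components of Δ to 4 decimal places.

(-0.7483, -0.3503)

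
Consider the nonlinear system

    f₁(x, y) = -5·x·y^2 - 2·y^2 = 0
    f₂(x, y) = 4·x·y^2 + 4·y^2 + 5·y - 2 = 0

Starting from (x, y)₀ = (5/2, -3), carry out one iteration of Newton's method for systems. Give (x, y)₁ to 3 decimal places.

(0.546, -2.511)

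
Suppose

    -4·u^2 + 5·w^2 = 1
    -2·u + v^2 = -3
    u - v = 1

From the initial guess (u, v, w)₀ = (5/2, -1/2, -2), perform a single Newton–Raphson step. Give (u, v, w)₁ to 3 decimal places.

(1.250, 0.250, -1.050)

At (5/2, -1/2, -2): F = (-6.000, -1.750, 2.000).
Jacobian J = [[-8·u, 0, 10·w], [-2, 2·v, 0], [1, -1, 0]].
At the point, J = [[-20.000, 0.000, -20.000], [-2.000, -1.000, 0.000], [1.000, -1.000, 0.000]] (det J = -60.000).
Solving J·Δ = −F gives Δ = (-1.250, 0.750, 0.950).
Then the next iterate is (u, v, w)₁ = (1.250, 0.250, -1.050).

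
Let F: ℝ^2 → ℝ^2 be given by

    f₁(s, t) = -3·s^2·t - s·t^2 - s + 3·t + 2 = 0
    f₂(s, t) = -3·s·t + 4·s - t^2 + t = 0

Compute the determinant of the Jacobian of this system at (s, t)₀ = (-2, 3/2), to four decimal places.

J = [[-6·s·t - t^2 - 1, -3·s^2 - 2·s·t + 3], [-3·t + 4, -3·s - 2·t + 1]].
At the point, J = [[14.7500, -3.0000], [-0.5000, 4.0000]].
det J = 57.5000.

57.5000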